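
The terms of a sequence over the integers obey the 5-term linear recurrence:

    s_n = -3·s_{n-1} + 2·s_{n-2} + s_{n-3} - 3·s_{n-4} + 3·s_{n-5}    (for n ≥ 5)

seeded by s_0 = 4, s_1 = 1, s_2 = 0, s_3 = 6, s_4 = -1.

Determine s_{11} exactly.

s_5 = -3·-1 + 2·6 + 1·0 + -3·1 + 3·4 = 24
s_6 = -3·24 + 2·-1 + 1·6 + -3·0 + 3·1 = -65
s_7 = -3·-65 + 2·24 + 1·-1 + -3·6 + 3·0 = 224
s_8 = -3·224 + 2·-65 + 1·24 + -3·-1 + 3·6 = -757
s_9 = -3·-757 + 2·224 + 1·-65 + -3·24 + 3·-1 = 2579
s_10 = -3·2579 + 2·-757 + 1·224 + -3·-65 + 3·24 = -8760
s_11 = -3·-8760 + 2·2579 + 1·-757 + -3·224 + 3·-65 = 29814

29814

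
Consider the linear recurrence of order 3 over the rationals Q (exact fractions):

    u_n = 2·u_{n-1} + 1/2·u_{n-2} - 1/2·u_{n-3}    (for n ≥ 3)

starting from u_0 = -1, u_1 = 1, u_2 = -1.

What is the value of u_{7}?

u_3 = 2·-1 + 1/2·1 + -1/2·-1 = -1
u_4 = 2·-1 + 1/2·-1 + -1/2·1 = -3
u_5 = 2·-3 + 1/2·-1 + -1/2·-1 = -6
u_6 = 2·-6 + 1/2·-3 + -1/2·-1 = -13
u_7 = 2·-13 + 1/2·-6 + -1/2·-3 = -55/2

-55/2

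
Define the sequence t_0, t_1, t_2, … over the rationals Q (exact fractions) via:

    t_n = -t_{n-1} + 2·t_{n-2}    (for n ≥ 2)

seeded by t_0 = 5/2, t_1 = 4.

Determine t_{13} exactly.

t_2 = -1·4 + 2·5/2 = 1
t_3 = -1·1 + 2·4 = 7
t_4 = -1·7 + 2·1 = -5
t_5 = -1·-5 + 2·7 = 19
t_6 = -1·19 + 2·-5 = -29
t_7 = -1·-29 + 2·19 = 67
t_8 = -1·67 + 2·-29 = -125
t_9 = -1·-125 + 2·67 = 259
t_10 = -1·259 + 2·-125 = -509
t_11 = -1·-509 + 2·259 = 1027
t_12 = -1·1027 + 2·-509 = -2045
t_13 = -1·-2045 + 2·1027 = 4099

4099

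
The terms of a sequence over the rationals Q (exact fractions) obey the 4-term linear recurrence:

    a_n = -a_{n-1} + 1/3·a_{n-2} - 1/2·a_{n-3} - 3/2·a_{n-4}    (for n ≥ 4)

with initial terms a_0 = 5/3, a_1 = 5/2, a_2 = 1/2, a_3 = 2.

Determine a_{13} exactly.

a_4 = -1·2 + 1/3·1/2 + -1/2·5/2 + -3/2·5/3 = -67/12
a_5 = -1·-67/12 + 1/3·2 + -1/2·1/2 + -3/2·5/2 = 9/4
a_6 = -1·9/4 + 1/3·-67/12 + -1/2·2 + -3/2·1/2 = -211/36
a_7 = -1·-211/36 + 1/3·9/4 + -1/2·-67/12 + -3/2·2 = 461/72
a_8 = -1·461/72 + 1/3·-211/36 + -1/2·9/4 + -3/2·-67/12 = -239/216
a_9 = -1·-239/216 + 1/3·461/72 + -1/2·-211/36 + -3/2·9/4 = 151/54
a_10 = -1·151/54 + 1/3·-239/216 + -1/2·461/72 + -3/2·-211/36 = 3143/1296
a_11 = -1·3143/1296 + 1/3·151/54 + -1/2·-239/216 + -3/2·461/72 = -4555/432
a_12 = -1·-4555/432 + 1/3·3143/1296 + -1/2·151/54 + -3/2·-239/216 = 45155/3888
a_13 = -1·45155/3888 + 1/3·-4555/432 + -1/2·3143/1296 + -3/2·151/54 = -159685/7776

-159685/7776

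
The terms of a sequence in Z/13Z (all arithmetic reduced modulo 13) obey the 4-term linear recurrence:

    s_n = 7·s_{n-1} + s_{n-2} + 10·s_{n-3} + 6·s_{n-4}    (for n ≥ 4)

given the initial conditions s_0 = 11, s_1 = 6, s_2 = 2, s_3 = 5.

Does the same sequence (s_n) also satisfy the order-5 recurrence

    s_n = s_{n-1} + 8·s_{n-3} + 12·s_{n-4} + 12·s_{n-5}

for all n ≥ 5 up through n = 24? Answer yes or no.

Terms s_0..s_24: 11, 6, 2, 5, 7, 6, 7, 12, 11, 0, 4, 2, 6, 6, 1, 7, 3, 9, 12, 9, 1, 8, 11, 6, 9
n=5: candidate gives 6, actual s_5 = 6 ✓
n=6: candidate gives 12, actual s_6 = 7 ✗

no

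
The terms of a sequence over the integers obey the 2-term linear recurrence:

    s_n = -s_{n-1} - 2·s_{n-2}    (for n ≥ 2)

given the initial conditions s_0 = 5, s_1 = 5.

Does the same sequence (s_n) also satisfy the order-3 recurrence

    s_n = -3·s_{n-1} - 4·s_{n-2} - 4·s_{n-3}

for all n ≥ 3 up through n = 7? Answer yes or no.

Terms s_0..s_7: 5, 5, -15, 5, 25, -35, -15, 85
n=3: candidate gives 5, actual s_3 = 5 ✓
n=4: candidate gives 25, actual s_4 = 25 ✓
n=5: candidate gives -35, actual s_5 = -35 ✓
n=6: candidate gives -15, actual s_6 = -15 ✓
n=7: candidate gives 85, actual s_7 = 85 ✓

yes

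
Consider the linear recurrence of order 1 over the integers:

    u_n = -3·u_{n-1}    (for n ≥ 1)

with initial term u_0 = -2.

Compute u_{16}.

-86093442

u_1 = -3·-2 = 6
u_2 = -3·6 = -18
u_3 = -3·-18 = 54
u_4 = -3·54 = -162
u_5 = -3·-162 = 486
u_6 = -3·486 = -1458
u_7 = -3·-1458 = 4374
u_8 = -3·4374 = -13122
u_9 = -3·-13122 = 39366
u_10 = -3·39366 = -118098
u_11 = -3·-118098 = 354294
u_12 = -3·354294 = -1062882
u_13 = -3·-1062882 = 3188646
u_14 = -3·3188646 = -9565938
u_15 = -3·-9565938 = 28697814
u_16 = -3·28697814 = -86093442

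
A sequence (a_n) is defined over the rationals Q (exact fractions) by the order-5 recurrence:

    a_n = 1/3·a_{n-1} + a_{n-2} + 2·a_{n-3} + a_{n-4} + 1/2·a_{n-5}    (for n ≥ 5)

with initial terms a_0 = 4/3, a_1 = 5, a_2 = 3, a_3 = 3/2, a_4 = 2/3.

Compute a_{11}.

1667276/6561

a_5 = 1/3·2/3 + 1·3/2 + 2·3 + 1·5 + 1/2·4/3 = 241/18
a_6 = 1/3·241/18 + 1·2/3 + 2·3/2 + 1·3 + 1/2·5 = 368/27
a_7 = 1/3·368/27 + 1·241/18 + 2·2/3 + 1·3/2 + 1/2·3 = 3607/162
a_8 = 1/3·3607/162 + 1·368/27 + 2·241/18 + 1·2/3 + 1/2·3/2 = 47867/972
a_9 = 1/3·47867/972 + 1·3607/162 + 2·368/27 + 1·241/18 + 1/2·2/3 = 232295/2916
a_10 = 1/3·232295/2916 + 1·47867/972 + 2·3607/162 + 1·368/27 + 1/2·241/18 = 1230449/8748
a_11 = 1/3·1230449/8748 + 1·232295/2916 + 2·47867/972 + 1·3607/162 + 1/2·368/27 = 1667276/6561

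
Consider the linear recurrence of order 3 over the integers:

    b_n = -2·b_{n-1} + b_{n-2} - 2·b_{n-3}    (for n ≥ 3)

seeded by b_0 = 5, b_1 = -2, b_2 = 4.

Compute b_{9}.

b_3 = -2·4 + 1·-2 + -2·5 = -20
b_4 = -2·-20 + 1·4 + -2·-2 = 48
b_5 = -2·48 + 1·-20 + -2·4 = -124
b_6 = -2·-124 + 1·48 + -2·-20 = 336
b_7 = -2·336 + 1·-124 + -2·48 = -892
b_8 = -2·-892 + 1·336 + -2·-124 = 2368
b_9 = -2·2368 + 1·-892 + -2·336 = -6300

-6300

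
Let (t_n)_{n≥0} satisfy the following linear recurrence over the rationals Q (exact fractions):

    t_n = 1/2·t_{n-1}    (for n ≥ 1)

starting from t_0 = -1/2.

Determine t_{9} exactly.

-1/1024

t_1 = 1/2·-1/2 = -1/4
t_2 = 1/2·-1/4 = -1/8
t_3 = 1/2·-1/8 = -1/16
t_4 = 1/2·-1/16 = -1/32
t_5 = 1/2·-1/32 = -1/64
t_6 = 1/2·-1/64 = -1/128
t_7 = 1/2·-1/128 = -1/256
t_8 = 1/2·-1/256 = -1/512
t_9 = 1/2·-1/512 = -1/1024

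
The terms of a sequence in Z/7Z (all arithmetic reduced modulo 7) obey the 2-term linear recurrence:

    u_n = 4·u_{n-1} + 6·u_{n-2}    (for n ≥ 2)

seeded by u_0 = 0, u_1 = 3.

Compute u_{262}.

2

u_2 = 4·3 + 6·0 = 5
u_3 = 4·5 + 6·3 = 3
u_4 = 4·3 + 6·5 = 0
u_5 = 4·0 + 6·3 = 4
u_6 = 4·4 + 6·0 = 2
u_7 = 4·2 + 6·4 = 4
u_8 = 4·4 + 6·2 = 0
u_9 = 4·0 + 6·4 = 3
(u_8, u_9) = (0, 3) = (u_0, u_1), so the sequence has period 8.
262 ≡ 6 (mod 8), hence u_262 = u_6 = 2.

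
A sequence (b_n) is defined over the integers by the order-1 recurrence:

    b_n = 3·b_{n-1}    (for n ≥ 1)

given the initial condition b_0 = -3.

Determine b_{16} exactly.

b_1 = 3·-3 = -9
b_2 = 3·-9 = -27
b_3 = 3·-27 = -81
b_4 = 3·-81 = -243
b_5 = 3·-243 = -729
b_6 = 3·-729 = -2187
b_7 = 3·-2187 = -6561
b_8 = 3·-6561 = -19683
b_9 = 3·-19683 = -59049
b_10 = 3·-59049 = -177147
b_11 = 3·-177147 = -531441
b_12 = 3·-531441 = -1594323
b_13 = 3·-1594323 = -4782969
b_14 = 3·-4782969 = -14348907
b_15 = 3·-14348907 = -43046721
b_16 = 3·-43046721 = -129140163

-129140163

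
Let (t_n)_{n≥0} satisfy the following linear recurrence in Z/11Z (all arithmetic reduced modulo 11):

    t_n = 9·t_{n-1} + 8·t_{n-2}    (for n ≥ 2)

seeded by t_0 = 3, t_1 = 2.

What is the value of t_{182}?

9

t_2 = 9·2 + 8·3 = 9
t_3 = 9·9 + 8·2 = 9
t_4 = 9·9 + 8·9 = 10
t_5 = 9·10 + 8·9 = 8
t_6 = 9·8 + 8·10 = 9
t_7 = 9·9 + 8·8 = 2
t_8 = 9·2 + 8·9 = 2
t_9 = 9·2 + 8·2 = 1
t_10 = 9·1 + 8·2 = 3
t_11 = 9·3 + 8·1 = 2
(t_10, t_11) = (3, 2) = (t_0, t_1), so the sequence has period 10.
182 ≡ 2 (mod 10), hence t_182 = t_2 = 9.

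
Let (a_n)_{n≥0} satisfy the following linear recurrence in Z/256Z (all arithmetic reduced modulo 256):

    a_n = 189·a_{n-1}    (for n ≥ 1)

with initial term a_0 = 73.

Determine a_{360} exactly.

a_1 = 189·73 = 229
a_2 = 189·229 = 17
a_3 = 189·17 = 141
a_4 = 189·141 = 25
a_5 = 189·25 = 117
a_6 = 189·117 = 97
a_7 = 189·97 = 157
a_8 = 189·157 = 233
a_9 = 189·233 = 5
a_10 = 189·5 = 177
a_11 = 189·177 = 173
a_12 = 189·173 = 185
a_13 = 189·185 = 149
a_14 = 189·149 = 1
a_15 = 189·1 = 189
a_16 = 189·189 = 137
a_17 = 189·137 = 37
a_18 = 189·37 = 81
a_19 = 189·81 = 205
a_20 = 189·205 = 89
a_21 = 189·89 = 181
a_22 = 189·181 = 161
a_23 = 189·161 = 221
a_24 = 189·221 = 41
a_25 = 189·41 = 69
a_26 = 189·69 = 241
a_27 = 189·241 = 237
a_28 = 189·237 = 249
a_29 = 189·249 = 213
a_30 = 189·213 = 65
a_31 = 189·65 = 253
a_32 = 189·253 = 201
a_33 = 189·201 = 101
a_34 = 189·101 = 145
a_35 = 189·145 = 13
a_36 = 189·13 = 153
a_37 = 189·153 = 245
a_38 = 189·245 = 225
a_39 = 189·225 = 29
a_40 = 189·29 = 105
a_41 = 189·105 = 133
a_42 = 189·133 = 49
a_43 = 189·49 = 45
a_44 = 189·45 = 57
a_45 = 189·57 = 21
a_46 = 189·21 = 129
a_47 = 189·129 = 61
a_48 = 189·61 = 9
a_49 = 189·9 = 165
a_50 = 189·165 = 209
a_51 = 189·209 = 77
a_52 = 189·77 = 217
a_53 = 189·217 = 53
a_54 = 189·53 = 33
a_55 = 189·33 = 93
a_56 = 189·93 = 169
a_57 = 189·169 = 197
a_58 = 189·197 = 113
a_59 = 189·113 = 109
a_60 = 189·109 = 121
a_61 = 189·121 = 85
a_62 = 189·85 = 193
a_63 = 189·193 = 125
a_64 = 189·125 = 73
(a_64) = (73) = (a_0), so the sequence has period 64.
360 ≡ 40 (mod 64), hence a_360 = a_40 = 105.

105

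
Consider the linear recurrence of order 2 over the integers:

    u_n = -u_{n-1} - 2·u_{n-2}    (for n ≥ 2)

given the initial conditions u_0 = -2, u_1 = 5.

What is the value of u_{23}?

-1329

u_2 = -1·5 + -2·-2 = -1
u_3 = -1·-1 + -2·5 = -9
u_4 = -1·-9 + -2·-1 = 11
u_5 = -1·11 + -2·-9 = 7
u_6 = -1·7 + -2·11 = -29
u_7 = -1·-29 + -2·7 = 15
u_8 = -1·15 + -2·-29 = 43
u_9 = -1·43 + -2·15 = -73
u_10 = -1·-73 + -2·43 = -13
u_11 = -1·-13 + -2·-73 = 159
u_12 = -1·159 + -2·-13 = -133
u_13 = -1·-133 + -2·159 = -185
u_14 = -1·-185 + -2·-133 = 451
u_15 = -1·451 + -2·-185 = -81
u_16 = -1·-81 + -2·451 = -821
u_17 = -1·-821 + -2·-81 = 983
u_18 = -1·983 + -2·-821 = 659
u_19 = -1·659 + -2·983 = -2625
u_20 = -1·-2625 + -2·659 = 1307
u_21 = -1·1307 + -2·-2625 = 3943
u_22 = -1·3943 + -2·1307 = -6557
u_23 = -1·-6557 + -2·3943 = -1329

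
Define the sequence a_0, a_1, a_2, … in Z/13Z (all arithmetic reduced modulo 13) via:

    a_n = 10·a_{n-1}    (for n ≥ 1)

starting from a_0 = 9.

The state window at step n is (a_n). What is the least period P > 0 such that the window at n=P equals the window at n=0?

6

n=0: window = (9)
n=1: window = (12)
n=2: window = (3)
n=3: window = (4)
n=4: window = (1)
n=5: window = (10)
n=6: window = (9)
window at n=6 equals window at n=0 → period = 6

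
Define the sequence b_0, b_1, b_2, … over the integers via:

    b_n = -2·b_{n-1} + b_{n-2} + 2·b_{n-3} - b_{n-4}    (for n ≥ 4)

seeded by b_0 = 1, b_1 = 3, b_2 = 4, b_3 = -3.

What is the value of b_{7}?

b_4 = -2·-3 + 1·4 + 2·3 + -1·1 = 15
b_5 = -2·15 + 1·-3 + 2·4 + -1·3 = -28
b_6 = -2·-28 + 1·15 + 2·-3 + -1·4 = 61
b_7 = -2·61 + 1·-28 + 2·15 + -1·-3 = -117

-117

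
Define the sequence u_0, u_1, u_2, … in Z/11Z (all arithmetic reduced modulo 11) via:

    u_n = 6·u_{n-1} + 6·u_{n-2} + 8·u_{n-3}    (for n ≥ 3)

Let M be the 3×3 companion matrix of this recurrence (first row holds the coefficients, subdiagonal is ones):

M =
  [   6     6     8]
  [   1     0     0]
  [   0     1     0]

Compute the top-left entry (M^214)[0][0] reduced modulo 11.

7

(M^214)[0][0] is the top entry after applying M 214 times to the unit state (1, 0, 0). Equivalently it is h_{216} for the auxiliary sequence (h_n) obeying the same recurrence with h_2 = 1 and h_i = 0 for 0 ≤ i < 2:
h_3 = 6·1 + 6·0 + 8·0 = 6
h_4 = 6·6 + 6·1 + 8·0 = 9
h_5 = 6·9 + 6·6 + 8·1 = 10
h_6 = 6·10 + 6·9 + 8·6 = 8
h_7 = 6·8 + 6·10 + 8·9 = 4
h_8 = 6·4 + 6·8 + 8·10 = 9
h_9 = 6·9 + 6·4 + 8·8 = 10
h_10 = 6·10 + 6·9 + 8·4 = 3
h_11 = 6·3 + 6·10 + 8·9 = 7
h_12 = 6·7 + 6·3 + 8·10 = 8
h_13 = 6·8 + 6·7 + 8·3 = 4
h_14 = 6·4 + 6·8 + 8·7 = 7
h_15 = 6·7 + 6·4 + 8·8 = 9
h_16 = 6·9 + 6·7 + 8·4 = 7
h_17 = 6·7 + 6·9 + 8·7 = 9
h_18 = 6·9 + 6·7 + 8·9 = 3
h_19 = 6·3 + 6·9 + 8·7 = 7
h_20 = 6·7 + 6·3 + 8·9 = 0
h_21 = 6·0 + 6·7 + 8·3 = 0
h_22 = 6·0 + 6·0 + 8·7 = 1
(h_20, h_21, h_22) = (0, 0, 1) = (h_0, h_1, h_2), so the sequence has period 20.
216 ≡ 16 (mod 20), hence h_216 = h_16 = 7.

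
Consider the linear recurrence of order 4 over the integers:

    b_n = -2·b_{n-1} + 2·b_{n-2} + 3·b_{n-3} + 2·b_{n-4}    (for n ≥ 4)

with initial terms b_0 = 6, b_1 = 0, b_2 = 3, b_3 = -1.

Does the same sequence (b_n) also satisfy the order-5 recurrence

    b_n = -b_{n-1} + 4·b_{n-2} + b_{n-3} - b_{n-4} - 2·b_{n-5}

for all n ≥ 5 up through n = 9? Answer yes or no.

yes

Terms b_0..b_9: 6, 0, 3, -1, 20, -33, 109, -226, 611, -1413
n=5: candidate gives -33, actual b_5 = -33 ✓
n=6: candidate gives 109, actual b_6 = 109 ✓
n=7: candidate gives -226, actual b_7 = -226 ✓
n=8: candidate gives 611, actual b_8 = 611 ✓
n=9: candidate gives -1413, actual b_9 = -1413 ✓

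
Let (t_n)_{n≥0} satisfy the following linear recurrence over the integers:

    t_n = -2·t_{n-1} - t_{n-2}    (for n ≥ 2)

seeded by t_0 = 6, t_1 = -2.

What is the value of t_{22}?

t_2 = -2·-2 + -1·6 = -2
t_3 = -2·-2 + -1·-2 = 6
t_4 = -2·6 + -1·-2 = -10
t_5 = -2·-10 + -1·6 = 14
t_6 = -2·14 + -1·-10 = -18
t_7 = -2·-18 + -1·14 = 22
t_8 = -2·22 + -1·-18 = -26
t_9 = -2·-26 + -1·22 = 30
t_10 = -2·30 + -1·-26 = -34
t_11 = -2·-34 + -1·30 = 38
t_12 = -2·38 + -1·-34 = -42
t_13 = -2·-42 + -1·38 = 46
t_14 = -2·46 + -1·-42 = -50
t_15 = -2·-50 + -1·46 = 54
t_16 = -2·54 + -1·-50 = -58
t_17 = -2·-58 + -1·54 = 62
t_18 = -2·62 + -1·-58 = -66
t_19 = -2·-66 + -1·62 = 70
t_20 = -2·70 + -1·-66 = -74
t_21 = -2·-74 + -1·70 = 78
t_22 = -2·78 + -1·-74 = -82

-82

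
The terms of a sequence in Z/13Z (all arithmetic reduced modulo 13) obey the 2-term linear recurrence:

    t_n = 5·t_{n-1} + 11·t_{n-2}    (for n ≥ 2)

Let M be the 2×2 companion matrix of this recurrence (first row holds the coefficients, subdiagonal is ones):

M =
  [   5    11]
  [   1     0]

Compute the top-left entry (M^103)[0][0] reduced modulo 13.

(M^103)[0][0] is the top entry after applying M 103 times to the unit state (1, 0). Equivalently it is h_{104} for the auxiliary sequence (h_n) obeying the same recurrence with h_1 = 1 and h_i = 0 for 0 ≤ i < 1:
h_2 = 5·1 + 11·0 = 5
h_3 = 5·5 + 11·1 = 10
h_4 = 5·10 + 11·5 = 1
h_5 = 5·1 + 11·10 = 11
h_6 = 5·11 + 11·1 = 1
h_7 = 5·1 + 11·11 = 9
h_8 = 5·9 + 11·1 = 4
h_9 = 5·4 + 11·9 = 2
h_10 = 5·2 + 11·4 = 2
h_11 = 5·2 + 11·2 = 6
h_12 = 5·6 + 11·2 = 0
h_13 = 5·0 + 11·6 = 1
(h_12, h_13) = (0, 1) = (h_0, h_1), so the sequence has period 12.
104 ≡ 8 (mod 12), hence h_104 = h_8 = 4.

4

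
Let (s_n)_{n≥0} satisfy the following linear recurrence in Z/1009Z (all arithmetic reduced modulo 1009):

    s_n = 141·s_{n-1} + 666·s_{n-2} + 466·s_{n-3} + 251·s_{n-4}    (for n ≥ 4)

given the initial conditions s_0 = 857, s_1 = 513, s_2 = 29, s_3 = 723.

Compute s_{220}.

s_4 = 141·723 + 666·29 + 466·513 + 251·857 = 292
s_5 = 141·292 + 666·723 + 466·29 + 251·513 = 36
s_6 = 141·36 + 666·292 + 466·723 + 251·29 = 903
s_7 = 141·903 + 666·36 + 466·292 + 251·723 = 668
s_8 = 141·668 + 666·903 + 466·36 + 251·292 = 652
s_9 = 141·652 + 666·668 + 466·903 + 251·36 = 32
Continuing the recurrence:
  s_10 = 982;  s_11 = 649;  s_12 = 850;  s_13 = 656;  s_14 = 748;  s_15 = 544
  s_16 = 162;  s_17 = 360;  s_18 = 558;  s_19 = 749;  s_20 = 548;  s_21 = 228
  s_22 = 306;  s_23 = 673;  s_24 = 652;  s_25 = 377;  s_26 = 992;  s_27 = 5
  s_28 = 792;  s_29 = 916;  s_30 = 859;  s_31 = 683;  s_32 = 507;  s_33 = 261
  s_34 = 250;  s_35 = 272;  s_36 = 694;  s_37 = 913;  s_38 = 482;  s_39 = 174
  s_40 = 774;  s_41 = 745;  s_42 = 260;  s_43 = 836;  s_44 = 55;  s_45 = 910
  s_46 = 250;  s_47 = 964;  s_48 = 692;  s_49 = 840;  s_50 = 557;  s_51 = 694
  s_52 = 732;  s_53 = 584;  s_54 = 860;  s_55 = 366;  s_56 = 612;  s_57 = 571
  s_58 = 725;  s_59 = 910;  s_60 = 669;  s_61 = 21;  s_62 = 145;  s_63 = 474
  s_64 = 67;  s_65 = 426;  s_66 = 745;  s_67 = 151;  s_68 = 260;  s_69 = 48
  s_70 = 392;  s_71 = 105;  s_72 = 265;  s_73 = 324;  s_74 = 202;  s_75 = 601
  s_76 = 884;  s_77 = 120;  s_78 = 80;  s_79 = 163;  s_80 = 917;  s_81 = 537
  s_82 = 502;  s_83 = 667;  s_84 = 688;  s_85 = 840;  s_86 = 436;  s_87 = 50
  s_88 = 877;  s_89 = 888;  s_90 = 520;  s_91 = 276;  s_92 = 81;  s_93 = 559
  s_94 = 409;  s_95 = 197;  s_96 = 821;  s_97 = 718;  s_98 = 979;  s_99 = 918
  s_100 = 321;  s_101 = 552;  s_102 = 531;  s_103 = 172;  s_104 = 320;  s_105 = 810
  s_106 = 948;  s_107 = 707;  s_108 = 233;  s_109 = 551;  s_110 = 142;  s_111 = 20
  s_112 = 969;  s_113 = 263;  s_114 = 919;  s_115 = 525;  s_116 = 478;  s_117 = 188
  s_118 = 867;  s_119 = 614;  s_120 = 815;  s_121 = 355;  s_122 = 812;  s_123 = 942
  s_124 = 303;  s_125 = 449;  s_126 = 800;  s_127 = 436;  s_128 = 724;  s_129 = 129
  s_130 = 285;  s_131 = 816;  s_132 = 835;  s_133 = 9;  s_134 = 170;  s_135 = 328
  s_136 = 926;  s_137 = 659;  s_138 = 80;  s_139 = 423;  s_140 = 629;  s_141 = 993
  s_142 = 204;  s_143 = 678;  s_144 = 483;  s_145 = 254;  s_146 = 182;  s_147 = 826
  s_148 = 18;  s_149 = 974;  s_150 = 754;  s_151 = 54;  s_152 = 549;  s_153 = 893
  s_154 = 674;  s_155 = 610;  s_156 = 120;  s_157 = 839;  s_158 = 848;  s_159 = 461
  s_160 = 494;  s_161 = 680;  s_162 = 962;  s_163 = 103;  s_164 = 315;  s_165 = 460
  s_166 = 79;  s_167 = 777;  s_168 = 537;  s_169 = 831;  s_170 = 83;  s_171 = 409
  s_172 = 319;  s_173 = 601;  s_174 = 86;  s_175 = 792;  s_176 = 367;  s_177 = 279
  s_178 = 407;  s_179 = 552;  s_180 = 940;  s_181 = 86;  s_182 = 663;  s_183 = 871
  s_184 = 897;  s_185 = 864;  s_186 = 5;  s_187 = 943;  s_188 = 251;  s_189 = 757
  s_190 = 224;  s_191 = 476;  s_192 = 429;  s_193 = 911;  s_194 = 31;  s_195 = 189
  s_196 = 334;  s_197 = 367;  s_198 = 752;  s_199 = 605;  s_200 = 496;  s_201 = 252
  s_202 = 89;  s_203 = 350;  s_204 = 429;  s_205 = 769;  s_206 = 416;  s_207 = 924
  s_208 = 588;  s_209 = 492;  s_210 = 97;  s_211 = 730;  s_212 = 541;  s_213 = 639
  s_214 = 669;  s_215 = 725;  s_216 = 596;  s_217 = 768;  s_218 = 984
s_219 = 141·984 + 666·768 + 466·596 + 251·725 = 43
s_220 = 141·43 + 666·984 + 466·768 + 251·596 = 469

469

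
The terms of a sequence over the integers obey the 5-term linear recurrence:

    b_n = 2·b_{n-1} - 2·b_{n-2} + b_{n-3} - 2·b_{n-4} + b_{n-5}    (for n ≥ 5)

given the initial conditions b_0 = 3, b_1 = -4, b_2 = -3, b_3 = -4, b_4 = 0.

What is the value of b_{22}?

-1446

b_5 = 2·0 + -2·-4 + 1·-3 + -2·-4 + 1·3 = 16
b_6 = 2·16 + -2·0 + 1·-4 + -2·-3 + 1·-4 = 30
b_7 = 2·30 + -2·16 + 1·0 + -2·-4 + 1·-3 = 33
b_8 = 2·33 + -2·30 + 1·16 + -2·0 + 1·-4 = 18
b_9 = 2·18 + -2·33 + 1·30 + -2·16 + 1·0 = -32
b_10 = 2·-32 + -2·18 + 1·33 + -2·30 + 1·16 = -111
b_11 = 2·-111 + -2·-32 + 1·18 + -2·33 + 1·30 = -176
b_12 = 2·-176 + -2·-111 + 1·-32 + -2·18 + 1·33 = -165
b_13 = 2·-165 + -2·-176 + 1·-111 + -2·-32 + 1·18 = -7
b_14 = 2·-7 + -2·-165 + 1·-176 + -2·-111 + 1·-32 = 330
b_15 = 2·330 + -2·-7 + 1·-165 + -2·-176 + 1·-111 = 750
b_16 = 2·750 + -2·330 + 1·-7 + -2·-165 + 1·-176 = 987
b_17 = 2·987 + -2·750 + 1·330 + -2·-7 + 1·-165 = 653
b_18 = 2·653 + -2·987 + 1·750 + -2·330 + 1·-7 = -585
b_19 = 2·-585 + -2·653 + 1·987 + -2·750 + 1·330 = -2659
b_20 = 2·-2659 + -2·-585 + 1·653 + -2·987 + 1·750 = -4719
b_21 = 2·-4719 + -2·-2659 + 1·-585 + -2·653 + 1·987 = -5024
b_22 = 2·-5024 + -2·-4719 + 1·-2659 + -2·-585 + 1·653 = -1446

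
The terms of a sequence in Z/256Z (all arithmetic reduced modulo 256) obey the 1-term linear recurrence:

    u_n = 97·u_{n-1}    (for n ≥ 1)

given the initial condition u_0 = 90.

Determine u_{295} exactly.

154

u_1 = 97·90 = 26
u_2 = 97·26 = 218
u_3 = 97·218 = 154
u_4 = 97·154 = 90
(u_4) = (90) = (u_0), so the sequence has period 4.
295 ≡ 3 (mod 4), hence u_295 = u_3 = 154.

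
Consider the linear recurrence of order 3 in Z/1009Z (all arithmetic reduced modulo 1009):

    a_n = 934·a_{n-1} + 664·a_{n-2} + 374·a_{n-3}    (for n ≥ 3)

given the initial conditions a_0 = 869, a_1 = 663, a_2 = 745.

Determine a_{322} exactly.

141

a_3 = 934·745 + 664·663 + 374·869 = 36
a_4 = 934·36 + 664·745 + 374·663 = 345
a_5 = 934·345 + 664·36 + 374·745 = 193
a_6 = 934·193 + 664·345 + 374·36 = 35
a_7 = 934·35 + 664·193 + 374·345 = 289
a_8 = 934·289 + 664·35 + 374·193 = 90
Continuing the recurrence:
  a_9 = 472;  a_10 = 267;  a_11 = 127;  a_12 = 222;  a_13 = 42;  a_14 = 46
  a_15 = 512;  a_16 = 789;  a_17 = 342;  a_18 = 587;  a_19 = 892;  a_20 = 762
  a_21 = 953;  a_22 = 252;  a_23 = 870;  a_24 = 414;  a_25 = 163;  a_26 = 813
  a_27 = 293;  a_28 = 662;  a_29 = 968;  a_30 = 302;  a_31 = 959;  a_32 = 261
  a_33 = 642;  a_34 = 509;  a_35 = 398;  a_36 = 347;  a_37 = 797;  a_38 = 641
  a_39 = 466;  a_40 = 614;  a_41 = 626;  a_42 = 260;  a_43 = 220;  a_44 = 790
  a_45 = 432;  a_46 = 319;  a_47 = 406;  a_48 = 883;  a_49 = 794;  a_50 = 558
  a_51 = 336;  a_52 = 544;  a_53 = 513;  a_54 = 409;  a_55 = 841;  a_56 = 799
  a_57 = 660;  a_58 = 478;  a_59 = 970;  a_60 = 99;  a_61 = 155;  a_62 = 174
  a_63 = 771;  a_64 = 655;  a_65 = 188;  a_66 = 856;  a_67 = 884;  a_68 = 293
  a_69 = 252;  a_70 = 759;  a_71 = 23;  a_72 = 180;  a_73 = 91;  a_74 = 217
  a_75 = 479;  a_76 = 937;  a_77 = 5;  a_78 = 802;  a_79 = 998;  a_80 = 453
  a_81 = 365;  a_82 = 909;  a_83 = 547;  a_84 = 833;  a_85 = 993;  a_86 = 122
  a_87 = 167;  a_88 = 950;  a_89 = 510;  a_90 = 167;  a_91 = 340;  a_92 = 671
  a_93 = 778;  a_94 = 773;  a_95 = 244;  a_96 = 942;  a_97 = 75;  a_98 = 783
  a_99 = 323;  a_100 = 66;  a_101 = 891;  a_102 = 937;  a_103 = 164;  a_104 = 696
  a_105 = 507;  a_106 = 126;  a_107 = 264;  a_108 = 223;  a_109 = 868;  a_110 = 88
  a_111 = 331;  a_112 = 44;  a_113 = 173;  a_114 = 793;  a_115 = 214;  a_116 = 74
  a_117 = 267;  a_118 = 175;  a_119 = 129;  a_120 = 547;  a_121 = 100;  a_122 = 354
  a_123 = 250;  a_124 = 447;  a_125 = 513;  a_126 = 701;  a_127 = 176;  a_128 = 384
  a_129 = 115;  a_130 = 394;  a_131 = 734;  a_132 = 353;  a_133 = 839;  a_134 = 5
  a_135 = 605;  a_136 = 310;  a_137 = 956;  a_138 = 197;  a_139 = 388;  a_140 = 157
  a_141 = 691;  a_142 = 780;  a_143 = 956;  a_144 = 372;  a_145 = 594;  a_146 = 7
  a_147 = 267;  a_148 = 943;  a_149 = 209;  a_150 = 1008;  a_151 = 150;  a_152 = 667
  a_153 = 769;  a_154 = 380;  a_155 = 49;  a_156 = 472;  a_157 = 14;  a_158 = 741
  a_159 = 88;  a_160 = 286;  a_161 = 317;  a_162 = 268;  a_163 = 706;  a_164 = 391
  a_165 = 885;  a_166 = 216;  a_167 = 275;  a_168 = 748;  a_169 = 439;  a_170 = 548
  a_171 = 423;  a_172 = 914;  a_173 = 557;  a_174 = 879;  a_175 = 1008;  a_176 = 993
  a_177 = 348;  a_178 = 235;  a_179 = 618;  a_180 = 709;  a_181 = 98;  a_182 = 366
  a_183 = 88;  a_184 = 646;  a_185 = 561;  a_186 = 37;  a_187 = 888;  a_188 = 288
  a_189 = 686;  a_190 = 691;  a_191 = 837;  a_192 = 799;  a_193 = 554;  a_194 = 878
  a_195 = 477;  a_196 = 690;  a_197 = 58;  a_198 = 574;  a_199 = 263;  a_200 = 692
  a_201 = 402;  a_202 = 1002;  a_203 = 572;  a_204 = 891;  a_205 = 602;  a_206 = 625
  a_207 = 976;  a_208 = 899;  a_209 = 126;  a_210 = 14;  a_211 = 105;  a_212 = 113
  a_213 = 896;  a_214 = 688;  a_215 = 386;  a_216 = 182;  a_217 = 511;  a_218 = 871
  a_219 = 1005;  a_220 = 900;  a_221 = 321;  a_222 = 935;  a_223 = 344;  a_224 = 722
  a_225 = 285;  a_226 = 460;  a_227 = 988;  a_228 = 924;  a_229 = 4;  a_230 = 991
  a_231 = 468;  a_232 = 858;  a_233 = 537;  a_234 = 187;  a_235 = 522;  a_236 = 309
  a_237 = 870;  a_238 = 166;  a_239 = 730;  a_240 = 461;  a_241 = 666;  a_242 = 458
  a_243 = 113;  a_244 = 870;  a_245 = 463;  a_246 = 1006;  a_247 = 394;  a_248 = 360
  a_249 = 415;  a_250 = 103;  a_251 = 893;  a_252 = 232;  a_253 = 602;  a_254 = 938
  a_255 = 438;  a_256 = 867;  a_257 = 480;  a_258 = 227;  a_259 = 373;  a_260 = 582
  a_261 = 346;  a_262 = 545;  a_263 = 919;  a_264 = 597;  a_265 = 413;  a_266 = 821
  a_267 = 47;  a_268 = 880;  a_269 = 841;  a_270 = 17;  a_271 = 367;  a_272 = 642
  a_273 = 96;  a_274 = 387;  a_275 = 379;  a_276 = 89;  a_277 = 245;  a_278 = 847
  a_279 = 262;  a_280 = 736;  a_281 = 667;  a_282 = 888;  a_283 = 747;  a_284 = 81
  a_285 = 719;  a_286 = 753;  a_287 = 212;  a_288 = 284;  a_289 = 517;  a_290 = 46
  a_291 = 76;  a_292 = 258;  a_293 = 895;  a_294 = 432;  a_295 = 504;  a_296 = 576
  a_297 = 992;  a_298 = 132;  a_299 = 508;  a_300 = 812;  a_301 = 882;  a_302 = 97
  a_303 = 195;  a_304 = 267;  a_305 = 437;  a_306 = 508;  a_307 = 794;  a_308 = 267
  a_309 = 973;  a_310 = 696;  a_311 = 547;  a_312 = 19;  a_313 = 543;  a_314 = 903
  a_315 = 260;  a_316 = 190;  a_317 = 693;  a_318 = 904;  a_319 = 281;  a_320 = 893
a_321 = 934·893 + 664·281 + 374·904 = 628
a_322 = 934·628 + 664·893 + 374·281 = 141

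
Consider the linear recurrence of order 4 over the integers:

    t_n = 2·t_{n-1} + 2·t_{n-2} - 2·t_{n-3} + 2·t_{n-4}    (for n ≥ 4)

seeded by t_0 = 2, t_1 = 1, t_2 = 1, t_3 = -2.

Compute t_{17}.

t_4 = 2·-2 + 2·1 + -2·1 + 2·2 = 0
t_5 = 2·0 + 2·-2 + -2·1 + 2·1 = -4
t_6 = 2·-4 + 2·0 + -2·-2 + 2·1 = -2
t_7 = 2·-2 + 2·-4 + -2·0 + 2·-2 = -16
t_8 = 2·-16 + 2·-2 + -2·-4 + 2·0 = -28
t_9 = 2·-28 + 2·-16 + -2·-2 + 2·-4 = -92
t_10 = 2·-92 + 2·-28 + -2·-16 + 2·-2 = -212
t_11 = 2·-212 + 2·-92 + -2·-28 + 2·-16 = -584
t_12 = 2·-584 + 2·-212 + -2·-92 + 2·-28 = -1464
t_13 = 2·-1464 + 2·-584 + -2·-212 + 2·-92 = -3856
t_14 = 2·-3856 + 2·-1464 + -2·-584 + 2·-212 = -9896
t_15 = 2·-9896 + 2·-3856 + -2·-1464 + 2·-584 = -25744
t_16 = 2·-25744 + 2·-9896 + -2·-3856 + 2·-1464 = -66496
t_17 = 2·-66496 + 2·-25744 + -2·-9896 + 2·-3856 = -172400

-172400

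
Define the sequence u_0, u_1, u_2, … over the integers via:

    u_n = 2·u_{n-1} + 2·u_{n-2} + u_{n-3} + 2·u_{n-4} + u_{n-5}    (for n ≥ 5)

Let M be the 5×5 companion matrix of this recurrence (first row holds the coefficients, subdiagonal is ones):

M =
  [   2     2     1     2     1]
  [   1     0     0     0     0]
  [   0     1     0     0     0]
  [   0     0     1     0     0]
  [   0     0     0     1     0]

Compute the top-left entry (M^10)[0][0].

(M^10)[0][0] is the top entry after applying M 10 times to the unit state (1, 0, 0, 0, 0). Equivalently it is h_{14} for the auxiliary sequence (h_n) obeying the same recurrence with h_4 = 1 and h_i = 0 for 0 ≤ i < 4:
h_5 = 2·1 + 2·0 + 1·0 + 2·0 + 1·0 = 2
h_6 = 2·2 + 2·1 + 1·0 + 2·0 + 1·0 = 6
h_7 = 2·6 + 2·2 + 1·1 + 2·0 + 1·0 = 17
h_8 = 2·17 + 2·6 + 1·2 + 2·1 + 1·0 = 50
h_9 = 2·50 + 2·17 + 1·6 + 2·2 + 1·1 = 145
h_10 = 2·145 + 2·50 + 1·17 + 2·6 + 1·2 = 421
h_11 = 2·421 + 2·145 + 1·50 + 2·17 + 1·6 = 1222
h_12 = 2·1222 + 2·421 + 1·145 + 2·50 + 1·17 = 3548
h_13 = 2·3548 + 2·1222 + 1·421 + 2·145 + 1·50 = 10301
h_14 = 2·10301 + 2·3548 + 1·1222 + 2·421 + 1·145 = 29907

29907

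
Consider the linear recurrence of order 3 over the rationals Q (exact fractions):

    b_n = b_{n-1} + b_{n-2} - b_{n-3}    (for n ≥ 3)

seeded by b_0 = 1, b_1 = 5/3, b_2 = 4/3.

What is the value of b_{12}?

3

b_3 = 1·4/3 + 1·5/3 + -1·1 = 2
b_4 = 1·2 + 1·4/3 + -1·5/3 = 5/3
b_5 = 1·5/3 + 1·2 + -1·4/3 = 7/3
b_6 = 1·7/3 + 1·5/3 + -1·2 = 2
b_7 = 1·2 + 1·7/3 + -1·5/3 = 8/3
b_8 = 1·8/3 + 1·2 + -1·7/3 = 7/3
b_9 = 1·7/3 + 1·8/3 + -1·2 = 3
b_10 = 1·3 + 1·7/3 + -1·8/3 = 8/3
b_11 = 1·8/3 + 1·3 + -1·7/3 = 10/3
b_12 = 1·10/3 + 1·8/3 + -1·3 = 3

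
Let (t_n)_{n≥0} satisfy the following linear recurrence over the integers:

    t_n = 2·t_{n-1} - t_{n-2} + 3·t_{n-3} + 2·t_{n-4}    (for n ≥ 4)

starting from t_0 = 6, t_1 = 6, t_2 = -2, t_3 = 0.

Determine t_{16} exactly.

t_4 = 2·0 + -1·-2 + 3·6 + 2·6 = 32
t_5 = 2·32 + -1·0 + 3·-2 + 2·6 = 70
t_6 = 2·70 + -1·32 + 3·0 + 2·-2 = 104
t_7 = 2·104 + -1·70 + 3·32 + 2·0 = 234
t_8 = 2·234 + -1·104 + 3·70 + 2·32 = 638
t_9 = 2·638 + -1·234 + 3·104 + 2·70 = 1494
t_10 = 2·1494 + -1·638 + 3·234 + 2·104 = 3260
t_11 = 2·3260 + -1·1494 + 3·638 + 2·234 = 7408
t_12 = 2·7408 + -1·3260 + 3·1494 + 2·638 = 17314
t_13 = 2·17314 + -1·7408 + 3·3260 + 2·1494 = 39988
t_14 = 2·39988 + -1·17314 + 3·7408 + 2·3260 = 91406
t_15 = 2·91406 + -1·39988 + 3·17314 + 2·7408 = 209582
t_16 = 2·209582 + -1·91406 + 3·39988 + 2·17314 = 482350

482350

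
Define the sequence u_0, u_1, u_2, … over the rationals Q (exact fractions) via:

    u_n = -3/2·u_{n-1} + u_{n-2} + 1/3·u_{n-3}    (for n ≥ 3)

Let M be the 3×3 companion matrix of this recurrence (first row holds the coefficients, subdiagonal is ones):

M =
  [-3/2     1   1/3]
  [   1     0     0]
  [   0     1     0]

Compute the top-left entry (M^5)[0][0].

-2177/96

(M^5)[0][0] is the top entry after applying M 5 times to the unit state (1, 0, 0). Equivalently it is h_{7} for the auxiliary sequence (h_n) obeying the same recurrence with h_2 = 1 and h_i = 0 for 0 ≤ i < 2:
h_3 = -3/2·1 + 1·0 + 1/3·0 = -3/2
h_4 = -3/2·-3/2 + 1·1 + 1/3·0 = 13/4
h_5 = -3/2·13/4 + 1·-3/2 + 1/3·1 = -145/24
h_6 = -3/2·-145/24 + 1·13/4 + 1/3·-3/2 = 189/16
h_7 = -3/2·189/16 + 1·-145/24 + 1/3·13/4 = -2177/96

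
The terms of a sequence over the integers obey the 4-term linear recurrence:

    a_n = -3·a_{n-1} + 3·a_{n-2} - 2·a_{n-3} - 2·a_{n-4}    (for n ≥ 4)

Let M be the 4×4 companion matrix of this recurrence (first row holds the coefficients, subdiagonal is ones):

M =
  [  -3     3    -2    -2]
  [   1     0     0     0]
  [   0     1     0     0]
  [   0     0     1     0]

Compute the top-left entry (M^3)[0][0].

(M^3)[0][0] is the top entry after applying M 3 times to the unit state (1, 0, 0, 0). Equivalently it is h_{6} for the auxiliary sequence (h_n) obeying the same recurrence with h_3 = 1 and h_i = 0 for 0 ≤ i < 3:
h_4 = -3·1 + 3·0 + -2·0 + -2·0 = -3
h_5 = -3·-3 + 3·1 + -2·0 + -2·0 = 12
h_6 = -3·12 + 3·-3 + -2·1 + -2·0 = -47

-47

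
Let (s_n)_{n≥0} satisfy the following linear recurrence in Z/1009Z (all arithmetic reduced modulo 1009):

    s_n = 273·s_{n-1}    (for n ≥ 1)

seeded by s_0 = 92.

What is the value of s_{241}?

s_1 = 273·92 = 900
s_2 = 273·900 = 513
s_3 = 273·513 = 807
s_4 = 273·807 = 349
s_5 = 273·349 = 431
s_6 = 273·431 = 619
Continuing the recurrence:
  s_7 = 484;  s_8 = 962;  s_9 = 286;  s_10 = 385;  s_11 = 169;  s_12 = 732
  s_13 = 54;  s_14 = 616;  s_15 = 674;  s_16 = 364;  s_17 = 490;  s_18 = 582
  s_19 = 473;  s_20 = 986;  s_21 = 784;  s_22 = 124;  s_23 = 555;  s_24 = 165
  s_25 = 649;  s_26 = 602;  s_27 = 888;  s_28 = 264;  s_29 = 433;  s_30 = 156
  s_31 = 210;  s_32 = 826;  s_33 = 491;  s_34 = 855;  s_35 = 336;  s_36 = 918
  s_37 = 382;  s_38 = 359;  s_39 = 134;  s_40 = 258;  s_41 = 813;  s_42 = 978
  s_43 = 618;  s_44 = 211;  s_45 = 90;  s_46 = 354;  s_47 = 787;  s_48 = 943
  s_49 = 144;  s_50 = 970;  s_51 = 452;  s_52 = 298;  s_53 = 634;  s_54 = 543
  s_55 = 925;  s_56 = 275;  s_57 = 409;  s_58 = 667;  s_59 = 471;  s_60 = 440
  s_61 = 49;  s_62 = 260;  s_63 = 350;  s_64 = 704;  s_65 = 482;  s_66 = 416
  s_67 = 560;  s_68 = 521;  s_69 = 973;  s_70 = 262;  s_71 = 896;  s_72 = 430
  s_73 = 346;  s_74 = 621;  s_75 = 21;  s_76 = 688;  s_77 = 150;  s_78 = 590
  s_79 = 639;  s_80 = 899;  s_81 = 240;  s_82 = 944;  s_83 = 417;  s_84 = 833
  s_85 = 384;  s_86 = 905;  s_87 = 869;  s_88 = 122;  s_89 = 9;  s_90 = 439
  s_91 = 785;  s_92 = 397;  s_93 = 418;  s_94 = 97;  s_95 = 247;  s_96 = 837
  s_97 = 467;  s_98 = 357;  s_99 = 597;  s_100 = 532;  s_101 = 949;  s_102 = 773
  s_103 = 148;  s_104 = 44;  s_105 = 913;  s_106 = 26;  s_107 = 35;  s_108 = 474
  s_109 = 250;  s_110 = 647;  s_111 = 56;  s_112 = 153;  s_113 = 400;  s_114 = 228
  s_115 = 695;  s_116 = 43;  s_117 = 640;  s_118 = 163;  s_119 = 103;  s_120 = 876
  s_121 = 15;  s_122 = 59;  s_123 = 972;  s_124 = 998;  s_125 = 24;  s_126 = 498
  s_127 = 748;  s_128 = 386;  s_129 = 442;  s_130 = 595;  s_131 = 995;  s_132 = 214
  s_133 = 909;  s_134 = 952;  s_135 = 583;  s_136 = 746;  s_137 = 849;  s_138 = 716
  s_139 = 731;  s_140 = 790;  s_141 = 753;  s_142 = 742;  s_143 = 766;  s_144 = 255
  s_145 = 1003;  s_146 = 380;  s_147 = 822;  s_148 = 408;  s_149 = 394;  s_150 = 608
  s_151 = 508;  s_152 = 451;  s_153 = 25;  s_154 = 771;  s_155 = 611;  s_156 = 318
  s_157 = 40;  s_158 = 830;  s_159 = 574;  s_160 = 307;  s_161 = 64;  s_162 = 319
  s_163 = 313;  s_164 = 693;  s_165 = 506;  s_166 = 914;  s_167 = 299;  s_168 = 907
  s_169 = 406;  s_170 = 857;  s_171 = 882;  s_172 = 644;  s_173 = 246;  s_174 = 564
  s_175 = 604;  s_176 = 425;  s_177 = 999;  s_178 = 297;  s_179 = 361;  s_180 = 680
  s_181 = 993;  s_182 = 677;  s_183 = 174;  s_184 = 79;  s_185 = 378;  s_186 = 276
  s_187 = 682;  s_188 = 530;  s_189 = 403;  s_190 = 38;  s_191 = 284;  s_192 = 848
  s_193 = 443;  s_194 = 868;  s_195 = 858;  s_196 = 146;  s_197 = 507;  s_198 = 178
  s_199 = 162;  s_200 = 839;  s_201 = 4;  s_202 = 83;  s_203 = 461;  s_204 = 737
  s_205 = 410;  s_206 = 940;  s_207 = 334;  s_208 = 372;  s_209 = 656;  s_210 = 495
  s_211 = 938;  s_212 = 797;  s_213 = 646;  s_214 = 792;  s_215 = 290;  s_216 = 468
  s_217 = 630;  s_218 = 460;  s_219 = 464;  s_220 = 547;  s_221 = 1008;  s_222 = 736
  s_223 = 137;  s_224 = 68;  s_225 = 402;  s_226 = 774;  s_227 = 421;  s_228 = 916
  s_229 = 845;  s_230 = 633;  s_231 = 270;  s_232 = 53;  s_233 = 343;  s_234 = 811
  s_235 = 432;  s_236 = 892;  s_237 = 347;  s_238 = 894;  s_239 = 893
s_240 = 273·893 = 620
s_241 = 273·620 = 757

757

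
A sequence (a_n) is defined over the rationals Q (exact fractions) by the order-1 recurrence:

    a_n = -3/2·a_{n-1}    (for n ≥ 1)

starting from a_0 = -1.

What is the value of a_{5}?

243/32

a_1 = -3/2·-1 = 3/2
a_2 = -3/2·3/2 = -9/4
a_3 = -3/2·-9/4 = 27/8
a_4 = -3/2·27/8 = -81/16
a_5 = -3/2·-81/16 = 243/32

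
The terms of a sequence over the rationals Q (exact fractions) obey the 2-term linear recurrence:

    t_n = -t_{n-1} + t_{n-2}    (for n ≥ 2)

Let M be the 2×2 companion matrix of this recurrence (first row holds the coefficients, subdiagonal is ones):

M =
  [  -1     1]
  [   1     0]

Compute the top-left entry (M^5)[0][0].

(M^5)[0][0] is the top entry after applying M 5 times to the unit state (1, 0). Equivalently it is h_{6} for the auxiliary sequence (h_n) obeying the same recurrence with h_1 = 1 and h_i = 0 for 0 ≤ i < 1:
h_2 = -1·1 + 1·0 = -1
h_3 = -1·-1 + 1·1 = 2
h_4 = -1·2 + 1·-1 = -3
h_5 = -1·-3 + 1·2 = 5
h_6 = -1·5 + 1·-3 = -8

-8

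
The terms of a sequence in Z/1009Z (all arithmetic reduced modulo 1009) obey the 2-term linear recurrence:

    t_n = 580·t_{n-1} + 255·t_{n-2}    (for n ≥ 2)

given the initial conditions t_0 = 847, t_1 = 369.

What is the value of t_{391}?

822

t_2 = 580·369 + 255·847 = 171
t_3 = 580·171 + 255·369 = 556
t_4 = 580·556 + 255·171 = 827
t_5 = 580·827 + 255·556 = 905
t_6 = 580·905 + 255·827 = 224
t_7 = 580·224 + 255·905 = 482
Continuing the recurrence:
  t_8 = 683;  t_9 = 424;  t_10 = 341;  t_11 = 173;  t_12 = 630;  t_13 = 870
  t_14 = 319;  t_15 = 243;  t_16 = 305;  t_17 = 741;  t_18 = 28;  t_19 = 368
  t_20 = 618;  t_21 = 248;  t_22 = 748;  t_23 = 652;  t_24 = 833;  t_25 = 613
  t_26 = 897;  t_27 = 545;  t_28 = 984;  t_29 = 368;  t_30 = 220;  t_31 = 469
  t_32 = 195;  t_33 = 625;  t_34 = 553;  t_35 = 840;  t_36 = 617;  t_37 = 966
  t_38 = 216;  t_39 = 298;  t_40 = 895;  t_41 = 789;  t_42 = 734;  t_43 = 326
  t_44 = 902;  t_45 = 890;  t_46 = 559;  t_47 = 256;  t_48 = 433;  t_49 = 603
  t_50 = 51;  t_51 = 716;  t_52 = 469;  t_53 = 550;  t_54 = 689;  t_55 = 55
  t_56 = 750;  t_57 = 20;  t_58 = 41;  t_59 = 628;  t_60 = 356;  t_61 = 353
  t_62 = 892;  t_63 = 966;  t_64 = 720;  t_65 = 8;  t_66 = 566;  t_67 = 377
  t_68 = 759;  t_69 = 576;  t_70 = 927;  t_71 = 438;  t_72 = 51;  t_73 = 10
  t_74 = 643;  t_75 = 142;  t_76 = 129;  t_77 = 40;  t_78 = 600;  t_79 = 5
  t_80 = 514;  t_81 = 731;  t_82 = 100;  t_83 = 227;  t_84 = 765;  t_85 = 112
  t_86 = 722;  t_87 = 333;  t_88 = 893;  t_89 = 482;  t_90 = 757;  t_91 = 966
  t_92 = 601;  t_93 = 609;  t_94 = 966;  t_95 = 194;  t_96 = 655;  t_97 = 545
  t_98 = 823;  t_99 = 825;  t_100 = 227;  t_101 = 993;  t_102 = 173;  t_103 = 405
  t_104 = 531;  t_105 = 592;  t_106 = 499;  t_107 = 456;  t_108 = 233;  t_109 = 179
  t_110 = 786;  t_111 = 52;  t_112 = 538;  t_113 = 402;  t_114 = 47;  t_115 = 618
  t_116 = 122;  t_117 = 316;  t_118 = 482;  t_119 = 936;  t_120 = 859;  t_121 = 330
  t_122 = 791;  t_123 = 88;  t_124 = 495;  t_125 = 786;  t_126 = 921;  t_127 = 58
  t_128 = 101;  t_129 = 722;  t_130 = 555;  t_131 = 501;  t_132 = 253;  t_133 = 47
  t_134 = 965;  t_135 = 591;  t_136 = 608;  t_137 = 863;  t_138 = 739;  t_139 = 907
  t_140 = 133;  t_141 = 680;  t_142 = 499;  t_143 = 698;  t_144 = 342;  t_145 = 1002
  t_146 = 412;  t_147 = 60;  t_148 = 618;  t_149 = 410;  t_150 = 871;  t_151 = 294
  t_152 = 124;  t_153 = 585;  t_154 = 617;  t_155 = 517;  t_156 = 118;  t_157 = 493
  t_158 = 213;  t_159 = 32;  t_160 = 227;  t_161 = 578;  t_162 = 624;  t_163 = 774
  t_164 = 622;  t_165 = 153;  t_166 = 145;  t_167 = 17;  t_168 = 421;  t_169 = 301
  t_170 = 424;  t_171 = 804;  t_172 = 319;  t_173 = 566;  t_174 = 980;  t_175 = 376
  t_176 = 813;  t_177 = 362;  t_178 = 558;  t_179 = 242;  t_180 = 130;  t_181 = 895
  t_182 = 327;  t_183 = 159;  t_184 = 39;  t_185 = 607;  t_186 = 783;  t_187 = 498
  t_188 = 149;  t_189 = 511;  t_190 = 396;  t_191 = 781;  t_192 = 19;  t_193 = 303
  t_194 = 983;  t_195 = 636;  t_196 = 19;  t_197 = 661;  t_198 = 769;  t_199 = 94
  t_200 = 383;  t_201 = 923;  t_202 = 362;  t_203 = 356;  t_204 = 126;  t_205 = 402
  t_206 = 932;  t_207 = 337;  t_208 = 259;  t_209 = 49;  t_210 = 628;  t_211 = 378
  t_212 = 1005;  t_213 = 233;  t_214 = 932;  t_215 = 629;  t_216 = 107;  t_217 = 475
  t_218 = 85;  t_219 = 913;  t_220 = 301;  t_221 = 768;  t_222 = 542;  t_223 = 655
  t_224 = 493;  t_225 = 933;  t_226 = 915;  t_227 = 766;  t_228 = 566;  t_229 = 948
  t_230 = 987;  t_231 = 946;  t_232 = 228;  t_233 = 140;  t_234 = 98;  t_235 = 721
  t_236 = 219;  t_237 = 103;  t_238 = 559;  t_239 = 362;  t_240 = 364;  t_241 = 730
  t_242 = 621;  t_243 = 461;  t_244 = 946;  t_245 = 295;  t_246 = 658;  t_247 = 797
  t_248 = 434;  t_249 = 905;  t_250 = 909;  t_251 = 236;  t_252 = 390;  t_253 = 833
  t_254 = 397;  t_255 = 733;  t_256 = 686;  t_257 = 584;  t_258 = 69;  t_259 = 257
  t_260 = 170;  t_261 = 677;  t_262 = 122;  t_263 = 226;  t_264 = 750;  t_265 = 238
  t_266 = 356;  t_267 = 794;  t_268 = 386;  t_269 = 552;  t_270 = 864;  t_271 = 156
  t_272 = 28;  t_273 = 525;  t_274 = 868;  t_275 = 636;  t_276 = 964;  t_277 = 874
  t_278 = 26;  t_279 = 835;  t_280 = 556;  t_281 = 635;  t_282 = 535;  t_283 = 13
  t_284 = 687;  t_285 = 193;  t_286 = 569;  t_287 = 860;  t_288 = 153;  t_289 = 295
  t_290 = 243;  t_291 = 239;  t_292 = 803;  t_293 = 996;  t_294 = 470;  t_295 = 891
  t_296 = 960;  t_297 = 12;  t_298 = 519;  t_299 = 371;  t_300 = 429;  t_301 = 365
  t_302 = 233;  t_303 = 181;  t_304 = 937;  t_305 = 359;  t_306 = 168;  t_307 = 302
  t_308 = 56;  t_309 = 518;  t_310 = 921;  t_311 = 330;  t_312 = 457;  t_313 = 96
  t_314 = 685;  t_315 = 18;  t_316 = 468;  t_317 = 573;  t_318 = 657;  t_319 = 477
  t_320 = 235;  t_321 = 640;  t_322 = 282;  t_323 = 853;  t_324 = 601;  t_325 = 46
  t_326 = 333;  t_327 = 43;  t_328 = 883;  t_329 = 443;  t_330 = 812;  t_331 = 723
  t_332 = 820;  t_333 = 79;  t_334 = 652;  t_335 = 759;  t_336 = 71;  t_337 = 637
  t_338 = 109;  t_339 = 648;  t_340 = 35;  t_341 = 893;  t_342 = 167;  t_343 = 686
  t_344 = 541;  t_345 = 354;  t_346 = 215;  t_347 = 53;  t_348 = 809;  t_349 = 433
  t_350 = 358;  t_351 = 220;  t_352 = 946;  t_353 = 389;  t_354 = 692;  t_355 = 91
  t_356 = 197;  t_357 = 241;  t_358 = 323;  t_359 = 581;  t_360 = 610;  t_361 = 482
  t_362 = 231;  t_363 = 604;  t_364 = 580;  t_365 = 46;  t_366 = 23;  t_367 = 854
  t_368 = 721;  t_369 = 280;  t_370 = 168;  t_371 = 337;  t_372 = 176;  t_373 = 341
  t_374 = 500;  t_375 = 598;  t_376 = 110;  t_377 = 364;  t_378 = 37;  t_379 = 263
  t_380 = 535;  t_381 = 1008;  t_382 = 639;  t_383 = 62;  t_384 = 132;  t_385 = 551
  t_386 = 90;  t_387 = 995;  t_388 = 704;  t_389 = 141
t_390 = 580·141 + 255·704 = 978
t_391 = 580·978 + 255·141 = 822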